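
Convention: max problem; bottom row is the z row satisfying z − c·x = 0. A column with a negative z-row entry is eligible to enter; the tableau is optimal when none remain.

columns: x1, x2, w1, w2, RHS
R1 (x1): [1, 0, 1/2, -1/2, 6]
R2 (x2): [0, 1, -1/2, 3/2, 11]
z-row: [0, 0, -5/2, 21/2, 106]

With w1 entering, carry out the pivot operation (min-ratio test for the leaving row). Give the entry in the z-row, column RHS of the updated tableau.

136

Ratio test on column w1 — row 1: 6/(1/2) = 12; row 2: entry -1/2 ≤ 0. Minimum is 12 at row 1 (x1 leaves); pivot element 1/2.
Divide row 1 by 1/2; eliminate column w1 from the other rows.
z-row update in column RHS: 106 − (-5/2)·12 = 136.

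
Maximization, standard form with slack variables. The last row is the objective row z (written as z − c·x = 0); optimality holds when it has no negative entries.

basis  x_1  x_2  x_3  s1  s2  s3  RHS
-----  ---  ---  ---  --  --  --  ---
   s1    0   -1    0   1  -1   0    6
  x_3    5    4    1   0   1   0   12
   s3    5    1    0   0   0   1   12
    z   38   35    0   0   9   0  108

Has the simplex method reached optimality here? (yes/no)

yes

Every z-row coefficient is ≥ 0, so the tableau is optimal.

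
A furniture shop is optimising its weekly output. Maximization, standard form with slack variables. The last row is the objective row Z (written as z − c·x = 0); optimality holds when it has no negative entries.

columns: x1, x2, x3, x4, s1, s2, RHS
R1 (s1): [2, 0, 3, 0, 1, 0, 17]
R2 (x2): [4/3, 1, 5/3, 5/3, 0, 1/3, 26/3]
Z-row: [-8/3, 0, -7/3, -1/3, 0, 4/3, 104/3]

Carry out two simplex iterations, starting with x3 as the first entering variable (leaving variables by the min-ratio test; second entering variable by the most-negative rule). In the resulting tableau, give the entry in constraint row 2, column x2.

Ratio test on column x3 — row 1: 17/3 = 17/3; row 2: (26/3)/(5/3) = 26/5. Minimum is 26/5 at row 2 (x2 leaves); pivot element 5/3.
Divide row 2 by 5/3; eliminate column x3 from the other rows.
Second iteration: most negative Z-row entry is -4/5 in column x1, so x1 enters.
Ratio test on column x1 — row 1: entry -2/5 ≤ 0; row 2: (26/5)/(4/5) = 13/2. Minimum is 13/2 at row 2 (x3 leaves); pivot element 4/5.
Divide row 2 by 4/5; eliminate column x1 from the other rows.
After both pivots, the entry at constraint row 2, column x2 is 3/4.

3/4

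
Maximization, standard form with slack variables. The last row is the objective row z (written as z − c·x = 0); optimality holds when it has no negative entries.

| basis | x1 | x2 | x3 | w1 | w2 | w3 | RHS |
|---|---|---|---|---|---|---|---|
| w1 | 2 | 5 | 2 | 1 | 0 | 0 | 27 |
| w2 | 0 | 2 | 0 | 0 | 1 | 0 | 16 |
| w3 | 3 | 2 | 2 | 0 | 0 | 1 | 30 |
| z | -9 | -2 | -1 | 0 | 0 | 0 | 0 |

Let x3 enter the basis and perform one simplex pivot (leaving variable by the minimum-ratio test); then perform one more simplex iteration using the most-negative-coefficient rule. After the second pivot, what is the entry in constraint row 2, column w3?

0

Ratio test on column x3 — row 1: 27/2 = 27/2; row 2: entry 0 ≤ 0; row 3: 30/2 = 15. Minimum is 27/2 at row 1 (w1 leaves); pivot element 2.
Divide row 1 by 2; eliminate column x3 from the other rows.
Second iteration: most negative z-row entry is -8 in column x1, so x1 enters.
Ratio test on column x1 — row 1: (27/2)/1 = 27/2; row 2: entry 0 ≤ 0; row 3: 3/1 = 3. Minimum is 3 at row 3 (w3 leaves); pivot element 1.
Divide row 3 by 1; eliminate column x1 from the other rows.
After both pivots, the entry at constraint row 2, column w3 is 0.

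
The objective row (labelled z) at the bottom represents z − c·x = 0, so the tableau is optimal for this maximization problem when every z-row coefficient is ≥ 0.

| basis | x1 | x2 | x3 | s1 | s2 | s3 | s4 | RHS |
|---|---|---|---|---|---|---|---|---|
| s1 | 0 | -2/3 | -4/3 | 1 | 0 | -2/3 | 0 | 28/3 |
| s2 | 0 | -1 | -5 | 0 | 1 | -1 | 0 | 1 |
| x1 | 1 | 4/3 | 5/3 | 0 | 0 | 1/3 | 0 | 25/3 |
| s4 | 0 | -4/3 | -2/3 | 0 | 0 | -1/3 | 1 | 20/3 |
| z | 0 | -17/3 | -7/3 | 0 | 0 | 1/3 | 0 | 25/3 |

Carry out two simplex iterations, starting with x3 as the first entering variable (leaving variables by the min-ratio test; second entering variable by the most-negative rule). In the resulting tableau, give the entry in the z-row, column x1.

Ratio test on column x3 — row 1: entry -4/3 ≤ 0; row 2: entry -5 ≤ 0; row 3: (25/3)/(5/3) = 5; row 4: entry -2/3 ≤ 0. Minimum is 5 at row 3 (x1 leaves); pivot element 5/3.
Divide row 3 by 5/3; eliminate column x3 from the other rows.
Second iteration: most negative z-row entry is -19/5 in column x2, so x2 enters.
Ratio test on column x2 — row 1: 16/(2/5) = 40; row 2: 26/3 = 26/3; row 3: 5/(4/5) = 25/4; row 4: entry -4/5 ≤ 0. Minimum is 25/4 at row 3 (x3 leaves); pivot element 4/5.
Divide row 3 by 4/5; eliminate column x2 from the other rows.
After both pivots, the entry at the z-row, column x1 is 17/4.

17/4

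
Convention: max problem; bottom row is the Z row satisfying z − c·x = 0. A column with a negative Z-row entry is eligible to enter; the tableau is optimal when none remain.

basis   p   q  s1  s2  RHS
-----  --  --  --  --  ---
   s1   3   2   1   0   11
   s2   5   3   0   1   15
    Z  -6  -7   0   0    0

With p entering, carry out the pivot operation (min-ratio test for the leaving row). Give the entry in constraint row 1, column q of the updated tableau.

1/5

Ratio test on column p — row 1: 11/3 = 11/3; row 2: 15/5 = 3. Minimum is 3 at row 2 (s2 leaves); pivot element 5.
Divide row 2 by 5; eliminate column p from the other rows.
Row 1 update in column q: 2 − 3·(3/5) = 1/5.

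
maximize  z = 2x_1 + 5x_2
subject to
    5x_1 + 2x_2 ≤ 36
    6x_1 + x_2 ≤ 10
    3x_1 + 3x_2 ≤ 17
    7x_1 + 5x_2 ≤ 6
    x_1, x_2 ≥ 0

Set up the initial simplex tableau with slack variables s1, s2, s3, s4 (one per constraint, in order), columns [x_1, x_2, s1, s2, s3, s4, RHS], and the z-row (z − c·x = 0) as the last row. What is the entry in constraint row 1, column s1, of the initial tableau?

1

Slack s1 belongs to constraint 1; its column is the unit vector e_1, so the entry in row 1 is 1.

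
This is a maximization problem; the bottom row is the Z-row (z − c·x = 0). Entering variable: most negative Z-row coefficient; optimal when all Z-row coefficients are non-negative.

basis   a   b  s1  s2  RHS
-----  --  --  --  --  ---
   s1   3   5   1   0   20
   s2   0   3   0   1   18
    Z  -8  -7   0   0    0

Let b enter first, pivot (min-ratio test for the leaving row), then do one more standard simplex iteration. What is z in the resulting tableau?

160/3

Ratio test on column b — row 1: 20/5 = 4; row 2: 18/3 = 6. Minimum is 4 at row 1 (s1 leaves); pivot element 5.
Pivot on row 1; the Z-row RHS becomes 0 − (-7)·4 = 28.
Next entering variable (most negative Z-row entry -19/5): a.
Ratio test on column a — row 1: 4/(3/5) = 20/3; row 2: entry -9/5 ≤ 0. Minimum is 20/3 at row 1 (b leaves); pivot element 3/5.
After the second pivot the Z-row RHS is 28 − (-19/5)·(20/3) = 160/3.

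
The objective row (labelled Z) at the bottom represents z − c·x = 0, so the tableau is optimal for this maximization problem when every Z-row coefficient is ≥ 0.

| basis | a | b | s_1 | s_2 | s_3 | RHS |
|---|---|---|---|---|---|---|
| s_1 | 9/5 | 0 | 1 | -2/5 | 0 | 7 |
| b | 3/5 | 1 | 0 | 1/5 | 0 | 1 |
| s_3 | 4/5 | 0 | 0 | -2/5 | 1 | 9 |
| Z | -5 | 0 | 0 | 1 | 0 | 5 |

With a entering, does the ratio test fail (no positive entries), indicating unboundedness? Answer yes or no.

no

Column a has positive entries in row(s) 1, 2, 3, so the ratio test bounds it — not unbounded.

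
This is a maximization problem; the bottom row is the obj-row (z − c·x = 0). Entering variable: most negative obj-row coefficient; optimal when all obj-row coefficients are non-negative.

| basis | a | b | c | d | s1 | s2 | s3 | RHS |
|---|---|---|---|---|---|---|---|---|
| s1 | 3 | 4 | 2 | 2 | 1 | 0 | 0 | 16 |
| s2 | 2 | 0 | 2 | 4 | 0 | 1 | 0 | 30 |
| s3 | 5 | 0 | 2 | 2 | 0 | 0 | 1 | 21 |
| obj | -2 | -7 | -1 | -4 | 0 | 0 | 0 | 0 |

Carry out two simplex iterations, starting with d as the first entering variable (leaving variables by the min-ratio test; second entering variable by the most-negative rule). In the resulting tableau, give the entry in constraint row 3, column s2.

-1/2

Ratio test on column d — row 1: 16/2 = 8; row 2: 30/4 = 15/2; row 3: 21/2 = 21/2. Minimum is 15/2 at row 2 (s2 leaves); pivot element 4.
Divide row 2 by 4; eliminate column d from the other rows.
Second iteration: most negative obj-row entry is -7 in column b, so b enters.
Ratio test on column b — row 1: 1/4 = 1/4; row 2: entry 0 ≤ 0; row 3: entry 0 ≤ 0. Minimum is 1/4 at row 1 (s1 leaves); pivot element 4.
Divide row 1 by 4; eliminate column b from the other rows.
After both pivots, the entry at constraint row 3, column s2 is -1/2.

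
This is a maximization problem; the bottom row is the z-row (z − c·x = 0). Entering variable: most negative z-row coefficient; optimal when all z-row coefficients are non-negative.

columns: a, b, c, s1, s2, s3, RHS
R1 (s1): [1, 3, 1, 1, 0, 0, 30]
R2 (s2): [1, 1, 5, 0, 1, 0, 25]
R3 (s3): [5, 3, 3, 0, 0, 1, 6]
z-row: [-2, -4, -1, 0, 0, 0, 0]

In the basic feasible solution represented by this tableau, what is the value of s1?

30

s1 is basic (row 1); its value is the RHS of that row, 30.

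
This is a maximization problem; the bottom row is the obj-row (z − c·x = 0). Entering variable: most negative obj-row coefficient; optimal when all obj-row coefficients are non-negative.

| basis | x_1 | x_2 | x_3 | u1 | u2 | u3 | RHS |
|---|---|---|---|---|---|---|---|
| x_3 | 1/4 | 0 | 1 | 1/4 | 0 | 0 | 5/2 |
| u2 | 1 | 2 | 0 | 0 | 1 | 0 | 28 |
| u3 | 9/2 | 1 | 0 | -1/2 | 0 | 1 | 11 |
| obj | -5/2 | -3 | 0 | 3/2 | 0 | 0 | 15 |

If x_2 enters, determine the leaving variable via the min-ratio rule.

u3

Column x_2 entries and ratios — x_3: 0 ≤ 0, skip; u2: 28/2 = 14; u3: 11/1 = 11.
Smallest ratio is 11 in the row of u3, so u3 leaves.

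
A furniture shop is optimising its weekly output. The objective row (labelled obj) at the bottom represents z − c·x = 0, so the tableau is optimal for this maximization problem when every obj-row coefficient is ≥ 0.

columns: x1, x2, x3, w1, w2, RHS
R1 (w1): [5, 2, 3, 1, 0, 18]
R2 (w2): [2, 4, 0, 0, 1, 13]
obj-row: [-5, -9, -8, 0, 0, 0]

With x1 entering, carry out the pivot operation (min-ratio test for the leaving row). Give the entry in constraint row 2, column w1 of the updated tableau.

-2/5

Ratio test on column x1 — row 1: 18/5 = 18/5; row 2: 13/2 = 13/2. Minimum is 18/5 at row 1 (w1 leaves); pivot element 5.
Divide row 1 by 5; eliminate column x1 from the other rows.
Row 2 update in column w1: 0 − 2·(1/5) = -2/5.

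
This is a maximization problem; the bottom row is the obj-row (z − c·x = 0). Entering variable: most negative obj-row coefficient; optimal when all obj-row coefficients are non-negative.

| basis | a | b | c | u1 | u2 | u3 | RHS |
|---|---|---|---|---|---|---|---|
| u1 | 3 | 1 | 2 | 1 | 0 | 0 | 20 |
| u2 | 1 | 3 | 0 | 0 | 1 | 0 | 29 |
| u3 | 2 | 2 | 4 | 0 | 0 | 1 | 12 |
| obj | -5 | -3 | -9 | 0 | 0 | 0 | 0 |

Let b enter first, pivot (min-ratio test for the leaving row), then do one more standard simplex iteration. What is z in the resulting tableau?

Ratio test on column b — row 1: 20/1 = 20; row 2: 29/3 = 29/3; row 3: 12/2 = 6. Minimum is 6 at row 3 (u3 leaves); pivot element 2.
Pivot on row 3; the obj-row RHS becomes 0 − (-3)·6 = 18.
Next entering variable (most negative obj-row entry -3): c.
Ratio test on column c — row 1: entry 0 ≤ 0; row 2: entry -6 ≤ 0; row 3: 6/2 = 3. Minimum is 3 at row 3 (b leaves); pivot element 2.
After the second pivot the obj-row RHS is 18 − (-3)·3 = 27.

27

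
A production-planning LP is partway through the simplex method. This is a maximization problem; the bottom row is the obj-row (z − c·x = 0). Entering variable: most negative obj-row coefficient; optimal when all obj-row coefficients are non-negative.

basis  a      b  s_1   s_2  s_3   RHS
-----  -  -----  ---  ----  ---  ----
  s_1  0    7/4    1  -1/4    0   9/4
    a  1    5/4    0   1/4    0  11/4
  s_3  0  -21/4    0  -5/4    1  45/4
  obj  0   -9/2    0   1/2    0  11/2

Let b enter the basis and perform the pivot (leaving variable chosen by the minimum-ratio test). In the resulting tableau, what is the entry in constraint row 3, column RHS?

18

Ratio test on column b — row 1: (9/4)/(7/4) = 9/7; row 2: (11/4)/(5/4) = 11/5; row 3: entry -21/4 ≤ 0. Minimum is 9/7 at row 1 (s_1 leaves); pivot element 7/4.
Divide row 1 by 7/4; eliminate column b from the other rows.
Row 3 update in column RHS: 45/4 − (-21/4)·(9/7) = 18.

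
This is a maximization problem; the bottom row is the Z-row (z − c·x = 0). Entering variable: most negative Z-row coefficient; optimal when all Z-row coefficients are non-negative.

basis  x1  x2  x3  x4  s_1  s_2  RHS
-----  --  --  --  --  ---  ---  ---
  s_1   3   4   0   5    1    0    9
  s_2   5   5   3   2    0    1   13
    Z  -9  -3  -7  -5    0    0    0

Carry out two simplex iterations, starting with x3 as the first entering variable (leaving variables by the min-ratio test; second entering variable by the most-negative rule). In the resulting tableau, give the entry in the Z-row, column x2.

Ratio test on column x3 — row 1: entry 0 ≤ 0; row 2: 13/3 = 13/3. Minimum is 13/3 at row 2 (s_2 leaves); pivot element 3.
Divide row 2 by 3; eliminate column x3 from the other rows.
Second iteration: most negative Z-row entry is -1/3 in column x4, so x4 enters.
Ratio test on column x4 — row 1: 9/5 = 9/5; row 2: (13/3)/(2/3) = 13/2. Minimum is 9/5 at row 1 (s_1 leaves); pivot element 5.
Divide row 1 by 5; eliminate column x4 from the other rows.
After both pivots, the entry at the Z-row, column x2 is 134/15.

134/15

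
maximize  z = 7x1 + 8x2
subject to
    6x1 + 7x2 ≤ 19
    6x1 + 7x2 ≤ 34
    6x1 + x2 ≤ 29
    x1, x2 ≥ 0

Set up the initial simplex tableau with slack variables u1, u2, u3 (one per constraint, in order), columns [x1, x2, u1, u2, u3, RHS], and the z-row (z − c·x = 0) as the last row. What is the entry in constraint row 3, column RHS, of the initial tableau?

The RHS of constraint 3 is b_3 = 29.

29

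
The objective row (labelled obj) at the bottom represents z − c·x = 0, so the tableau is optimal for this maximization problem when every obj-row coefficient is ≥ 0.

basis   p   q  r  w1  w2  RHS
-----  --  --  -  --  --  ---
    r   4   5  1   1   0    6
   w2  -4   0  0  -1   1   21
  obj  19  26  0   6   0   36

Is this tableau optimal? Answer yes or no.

Every obj-row coefficient is ≥ 0, so the tableau is optimal.

yes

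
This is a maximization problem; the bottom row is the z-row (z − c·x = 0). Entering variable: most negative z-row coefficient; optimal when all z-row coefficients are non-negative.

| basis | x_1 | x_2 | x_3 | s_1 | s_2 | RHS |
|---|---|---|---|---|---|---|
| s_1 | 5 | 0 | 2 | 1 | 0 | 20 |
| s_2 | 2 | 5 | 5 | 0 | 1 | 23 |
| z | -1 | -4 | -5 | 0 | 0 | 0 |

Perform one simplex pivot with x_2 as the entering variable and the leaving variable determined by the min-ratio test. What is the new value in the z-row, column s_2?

Ratio test on column x_2 — row 1: entry 0 ≤ 0; row 2: 23/5 = 23/5. Minimum is 23/5 at row 2 (s_2 leaves); pivot element 5.
Divide row 2 by 5; eliminate column x_2 from the other rows.
z-row update in column s_2: 0 − (-4)·(1/5) = 4/5.

4/5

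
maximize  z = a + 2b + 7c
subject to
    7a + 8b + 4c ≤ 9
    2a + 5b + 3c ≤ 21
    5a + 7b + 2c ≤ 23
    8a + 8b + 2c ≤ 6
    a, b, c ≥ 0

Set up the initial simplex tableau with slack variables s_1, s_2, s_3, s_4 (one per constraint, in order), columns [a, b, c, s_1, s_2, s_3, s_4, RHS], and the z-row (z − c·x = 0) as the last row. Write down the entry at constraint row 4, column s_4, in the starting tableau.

1

Slack s_4 belongs to constraint 4; its column is the unit vector e_4, so the entry in row 4 is 1.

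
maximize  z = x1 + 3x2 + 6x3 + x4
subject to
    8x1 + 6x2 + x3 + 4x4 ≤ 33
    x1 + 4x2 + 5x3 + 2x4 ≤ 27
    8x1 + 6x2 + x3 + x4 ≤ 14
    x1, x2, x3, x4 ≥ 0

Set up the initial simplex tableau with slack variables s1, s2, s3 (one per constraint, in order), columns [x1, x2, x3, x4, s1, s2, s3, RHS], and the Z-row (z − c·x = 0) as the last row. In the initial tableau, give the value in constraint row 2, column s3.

0

Slack s3 belongs to constraint 3; its column is the unit vector e_3, so the entry in row 2 is 0.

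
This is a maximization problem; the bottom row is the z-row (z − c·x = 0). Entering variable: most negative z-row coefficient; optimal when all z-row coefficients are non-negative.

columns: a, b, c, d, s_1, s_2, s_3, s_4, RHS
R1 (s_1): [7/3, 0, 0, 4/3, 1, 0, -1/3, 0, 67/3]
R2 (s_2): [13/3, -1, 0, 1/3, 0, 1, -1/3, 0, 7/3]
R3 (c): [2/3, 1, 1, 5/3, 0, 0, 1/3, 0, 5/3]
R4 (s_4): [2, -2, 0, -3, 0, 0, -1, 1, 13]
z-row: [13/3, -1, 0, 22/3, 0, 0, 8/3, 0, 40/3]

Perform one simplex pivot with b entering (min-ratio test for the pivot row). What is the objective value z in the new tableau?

Ratio test on column b — row 1: entry 0 ≤ 0; row 2: entry -1 ≤ 0; row 3: (5/3)/1 = 5/3; row 4: entry -2 ≤ 0. Minimum is 5/3 at row 3 (c leaves); pivot element 1.
Pivot on row 3; the z-row RHS becomes 40/3 − (-1)·(5/3) = 15.

15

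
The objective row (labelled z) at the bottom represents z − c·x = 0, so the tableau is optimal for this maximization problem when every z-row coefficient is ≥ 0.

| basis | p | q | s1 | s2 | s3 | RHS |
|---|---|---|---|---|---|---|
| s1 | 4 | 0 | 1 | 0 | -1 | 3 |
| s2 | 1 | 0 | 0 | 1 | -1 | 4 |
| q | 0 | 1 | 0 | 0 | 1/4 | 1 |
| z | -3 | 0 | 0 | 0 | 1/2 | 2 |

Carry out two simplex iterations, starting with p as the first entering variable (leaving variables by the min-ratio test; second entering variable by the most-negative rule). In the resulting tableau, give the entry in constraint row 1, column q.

Ratio test on column p — row 1: 3/4 = 3/4; row 2: 4/1 = 4; row 3: entry 0 ≤ 0. Minimum is 3/4 at row 1 (s1 leaves); pivot element 4.
Divide row 1 by 4; eliminate column p from the other rows.
Second iteration: most negative z-row entry is -1/4 in column s3, so s3 enters.
Ratio test on column s3 — row 1: entry -1/4 ≤ 0; row 2: entry -3/4 ≤ 0; row 3: 1/(1/4) = 4. Minimum is 4 at row 3 (q leaves); pivot element 1/4.
Divide row 3 by 1/4; eliminate column s3 from the other rows.
After both pivots, the entry at constraint row 1, column q is 1.

1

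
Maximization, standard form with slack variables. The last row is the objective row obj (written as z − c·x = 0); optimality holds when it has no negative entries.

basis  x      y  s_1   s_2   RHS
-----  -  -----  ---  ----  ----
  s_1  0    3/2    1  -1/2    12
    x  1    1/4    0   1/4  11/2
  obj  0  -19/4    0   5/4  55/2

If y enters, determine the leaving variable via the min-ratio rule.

s_1

Column y entries and ratios — s_1: 12/(3/2) = 8; x: (11/2)/(1/4) = 22.
Smallest ratio is 8 in the row of s_1, so s_1 leaves.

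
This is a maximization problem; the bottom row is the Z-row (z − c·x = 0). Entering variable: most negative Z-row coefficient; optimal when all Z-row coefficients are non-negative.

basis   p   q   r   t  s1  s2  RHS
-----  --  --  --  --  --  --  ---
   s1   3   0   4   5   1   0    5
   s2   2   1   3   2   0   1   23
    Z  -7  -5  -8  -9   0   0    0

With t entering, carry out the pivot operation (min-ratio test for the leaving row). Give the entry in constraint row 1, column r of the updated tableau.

Ratio test on column t — row 1: 5/5 = 1; row 2: 23/2 = 23/2. Minimum is 1 at row 1 (s1 leaves); pivot element 5.
Divide row 1 by 5; eliminate column t from the other rows.
In the new row 1, the r entry is the old entry divided by the pivot: 4/5 = 4/5.

4/5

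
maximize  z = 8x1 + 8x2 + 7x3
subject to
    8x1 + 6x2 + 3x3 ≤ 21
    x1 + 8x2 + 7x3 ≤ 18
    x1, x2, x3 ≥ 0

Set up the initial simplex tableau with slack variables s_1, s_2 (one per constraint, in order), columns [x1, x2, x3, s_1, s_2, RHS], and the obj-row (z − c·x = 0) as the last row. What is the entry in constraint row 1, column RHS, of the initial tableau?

The RHS of constraint 1 is b_1 = 21.

21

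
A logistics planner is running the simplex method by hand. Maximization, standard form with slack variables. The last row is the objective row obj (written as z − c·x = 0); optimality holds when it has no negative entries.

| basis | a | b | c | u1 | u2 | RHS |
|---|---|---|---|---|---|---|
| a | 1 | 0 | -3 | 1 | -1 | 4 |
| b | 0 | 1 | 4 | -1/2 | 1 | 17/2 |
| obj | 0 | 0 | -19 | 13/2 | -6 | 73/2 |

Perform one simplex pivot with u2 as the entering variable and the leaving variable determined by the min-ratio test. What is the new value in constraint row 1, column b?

1

Ratio test on column u2 — row 1: entry -1 ≤ 0; row 2: (17/2)/1 = 17/2. Minimum is 17/2 at row 2 (b leaves); pivot element 1.
Divide row 2 by 1; eliminate column u2 from the other rows.
Row 1 update in column b: 0 − (-1)·1 = 1.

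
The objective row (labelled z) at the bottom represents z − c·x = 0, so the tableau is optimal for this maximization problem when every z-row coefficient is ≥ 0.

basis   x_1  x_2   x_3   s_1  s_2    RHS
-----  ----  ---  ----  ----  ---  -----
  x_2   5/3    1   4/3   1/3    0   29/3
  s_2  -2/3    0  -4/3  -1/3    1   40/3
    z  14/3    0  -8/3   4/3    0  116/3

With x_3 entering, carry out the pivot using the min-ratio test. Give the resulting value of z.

Ratio test on column x_3 — row 1: (29/3)/(4/3) = 29/4; row 2: entry -4/3 ≤ 0. Minimum is 29/4 at row 1 (x_2 leaves); pivot element 4/3.
Pivot on row 1; the z-row RHS becomes 116/3 − (-8/3)·(29/4) = 58.

58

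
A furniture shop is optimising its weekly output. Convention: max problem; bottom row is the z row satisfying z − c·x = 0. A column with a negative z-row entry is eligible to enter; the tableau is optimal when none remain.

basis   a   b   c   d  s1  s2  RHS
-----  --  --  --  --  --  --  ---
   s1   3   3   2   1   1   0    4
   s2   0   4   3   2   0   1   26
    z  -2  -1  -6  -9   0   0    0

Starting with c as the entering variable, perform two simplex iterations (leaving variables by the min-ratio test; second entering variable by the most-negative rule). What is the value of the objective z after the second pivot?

36

Ratio test on column c — row 1: 4/2 = 2; row 2: 26/3 = 26/3. Minimum is 2 at row 1 (s1 leaves); pivot element 2.
Pivot on row 1; the z-row RHS becomes 0 − (-6)·2 = 12.
Next entering variable (most negative z-row entry -6): d.
Ratio test on column d — row 1: 2/(1/2) = 4; row 2: 20/(1/2) = 40. Minimum is 4 at row 1 (c leaves); pivot element 1/2.
After the second pivot the z-row RHS is 12 − (-6)·4 = 36.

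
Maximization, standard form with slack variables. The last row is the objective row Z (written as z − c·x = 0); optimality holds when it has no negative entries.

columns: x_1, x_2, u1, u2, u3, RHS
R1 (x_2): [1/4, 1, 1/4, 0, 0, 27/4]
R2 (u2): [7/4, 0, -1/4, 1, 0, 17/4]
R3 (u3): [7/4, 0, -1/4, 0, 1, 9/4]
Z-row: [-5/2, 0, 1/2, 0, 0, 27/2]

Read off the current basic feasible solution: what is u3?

9/4

u3 is basic (row 3); its value is the RHS of that row, 9/4.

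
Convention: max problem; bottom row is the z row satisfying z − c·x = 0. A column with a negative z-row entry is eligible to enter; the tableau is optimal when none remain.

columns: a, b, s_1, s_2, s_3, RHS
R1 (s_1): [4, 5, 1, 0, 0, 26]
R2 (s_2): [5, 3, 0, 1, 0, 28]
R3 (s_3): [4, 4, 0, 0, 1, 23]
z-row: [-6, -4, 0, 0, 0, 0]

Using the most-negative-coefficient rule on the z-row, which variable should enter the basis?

Negative z-row entries: a: -6, b: -4.
The most negative is -6 in column a, so a enters.

a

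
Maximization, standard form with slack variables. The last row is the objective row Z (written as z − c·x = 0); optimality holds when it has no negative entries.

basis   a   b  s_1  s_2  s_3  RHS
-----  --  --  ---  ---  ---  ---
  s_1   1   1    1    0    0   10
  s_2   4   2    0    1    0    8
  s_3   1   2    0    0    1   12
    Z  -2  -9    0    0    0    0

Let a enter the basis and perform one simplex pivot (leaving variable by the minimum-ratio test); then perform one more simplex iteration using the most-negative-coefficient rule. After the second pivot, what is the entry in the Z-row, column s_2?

9/2

Ratio test on column a — row 1: 10/1 = 10; row 2: 8/4 = 2; row 3: 12/1 = 12. Minimum is 2 at row 2 (s_2 leaves); pivot element 4.
Divide row 2 by 4; eliminate column a from the other rows.
Second iteration: most negative Z-row entry is -8 in column b, so b enters.
Ratio test on column b — row 1: 8/(1/2) = 16; row 2: 2/(1/2) = 4; row 3: 10/(3/2) = 20/3. Minimum is 4 at row 2 (a leaves); pivot element 1/2.
Divide row 2 by 1/2; eliminate column b from the other rows.
After both pivots, the entry at the Z-row, column s_2 is 9/2.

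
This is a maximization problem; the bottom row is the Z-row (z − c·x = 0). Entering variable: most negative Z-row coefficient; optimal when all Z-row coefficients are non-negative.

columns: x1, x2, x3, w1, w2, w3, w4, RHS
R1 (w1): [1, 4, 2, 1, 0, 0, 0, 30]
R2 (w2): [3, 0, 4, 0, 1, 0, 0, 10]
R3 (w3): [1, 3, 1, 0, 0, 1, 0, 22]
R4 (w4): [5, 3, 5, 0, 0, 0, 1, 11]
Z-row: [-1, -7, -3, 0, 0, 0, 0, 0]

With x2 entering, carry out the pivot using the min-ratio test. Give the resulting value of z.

Ratio test on column x2 — row 1: 30/4 = 15/2; row 2: entry 0 ≤ 0; row 3: 22/3 = 22/3; row 4: 11/3 = 11/3. Minimum is 11/3 at row 4 (w4 leaves); pivot element 3.
Pivot on row 4; the Z-row RHS becomes 0 − (-7)·(11/3) = 77/3.

77/3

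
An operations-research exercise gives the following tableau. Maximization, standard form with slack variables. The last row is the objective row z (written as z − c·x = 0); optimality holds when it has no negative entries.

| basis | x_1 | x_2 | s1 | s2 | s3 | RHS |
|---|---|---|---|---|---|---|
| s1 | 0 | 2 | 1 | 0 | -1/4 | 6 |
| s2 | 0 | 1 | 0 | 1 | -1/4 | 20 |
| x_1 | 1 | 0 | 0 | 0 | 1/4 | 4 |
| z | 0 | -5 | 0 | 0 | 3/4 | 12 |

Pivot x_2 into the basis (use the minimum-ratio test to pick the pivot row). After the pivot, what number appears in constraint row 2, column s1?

Ratio test on column x_2 — row 1: 6/2 = 3; row 2: 20/1 = 20; row 3: entry 0 ≤ 0. Minimum is 3 at row 1 (s1 leaves); pivot element 2.
Divide row 1 by 2; eliminate column x_2 from the other rows.
Row 2 update in column s1: 0 − 1·(1/2) = -1/2.

-1/2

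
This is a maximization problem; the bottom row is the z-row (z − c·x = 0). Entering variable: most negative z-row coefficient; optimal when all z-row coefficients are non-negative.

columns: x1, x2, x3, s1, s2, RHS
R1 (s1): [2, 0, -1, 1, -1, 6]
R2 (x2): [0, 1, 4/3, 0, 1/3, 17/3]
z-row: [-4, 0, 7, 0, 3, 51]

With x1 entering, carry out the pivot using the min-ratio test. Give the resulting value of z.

63

Ratio test on column x1 — row 1: 6/2 = 3; row 2: entry 0 ≤ 0. Minimum is 3 at row 1 (s1 leaves); pivot element 2.
Pivot on row 1; the z-row RHS becomes 51 − (-4)·3 = 63.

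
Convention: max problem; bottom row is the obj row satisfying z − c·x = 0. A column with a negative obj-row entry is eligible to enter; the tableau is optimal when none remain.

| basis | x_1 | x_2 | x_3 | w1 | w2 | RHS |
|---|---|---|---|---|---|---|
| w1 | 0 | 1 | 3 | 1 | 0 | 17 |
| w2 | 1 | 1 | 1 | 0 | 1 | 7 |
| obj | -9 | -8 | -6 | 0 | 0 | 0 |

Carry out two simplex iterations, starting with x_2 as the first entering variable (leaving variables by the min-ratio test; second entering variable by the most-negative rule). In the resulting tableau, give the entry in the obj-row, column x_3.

Ratio test on column x_2 — row 1: 17/1 = 17; row 2: 7/1 = 7. Minimum is 7 at row 2 (w2 leaves); pivot element 1.
Divide row 2 by 1; eliminate column x_2 from the other rows.
Second iteration: most negative obj-row entry is -1 in column x_1, so x_1 enters.
Ratio test on column x_1 — row 1: entry -1 ≤ 0; row 2: 7/1 = 7. Minimum is 7 at row 2 (x_2 leaves); pivot element 1.
Divide row 2 by 1; eliminate column x_1 from the other rows.
After both pivots, the entry at the obj-row, column x_3 is 3.

3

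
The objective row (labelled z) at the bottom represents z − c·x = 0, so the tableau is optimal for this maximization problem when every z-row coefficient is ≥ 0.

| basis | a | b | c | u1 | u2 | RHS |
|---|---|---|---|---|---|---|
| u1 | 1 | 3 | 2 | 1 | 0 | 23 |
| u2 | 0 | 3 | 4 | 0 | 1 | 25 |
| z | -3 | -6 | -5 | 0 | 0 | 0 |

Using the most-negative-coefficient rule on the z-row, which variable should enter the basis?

b

Negative z-row entries: a: -3, b: -6, c: -5.
The most negative is -6 in column b, so b enters.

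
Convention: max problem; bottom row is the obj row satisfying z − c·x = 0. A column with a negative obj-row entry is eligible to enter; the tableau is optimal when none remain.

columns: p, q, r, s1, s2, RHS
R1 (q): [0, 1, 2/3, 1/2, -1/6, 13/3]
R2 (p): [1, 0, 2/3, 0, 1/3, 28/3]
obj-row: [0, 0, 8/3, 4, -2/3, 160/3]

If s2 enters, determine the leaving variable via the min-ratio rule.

p

Column s2 entries and ratios — q: -1/6 ≤ 0, skip; p: (28/3)/(1/3) = 28.
Smallest ratio is 28 in the row of p, so p leaves.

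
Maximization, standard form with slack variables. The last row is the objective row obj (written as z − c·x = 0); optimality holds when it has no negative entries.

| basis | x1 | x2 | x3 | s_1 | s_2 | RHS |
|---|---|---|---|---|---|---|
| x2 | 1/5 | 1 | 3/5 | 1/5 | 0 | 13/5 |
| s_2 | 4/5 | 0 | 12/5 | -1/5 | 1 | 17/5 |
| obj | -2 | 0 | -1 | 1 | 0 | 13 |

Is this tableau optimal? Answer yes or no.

The obj-row has a negative entry -2 in column x1, so it is not optimal.

no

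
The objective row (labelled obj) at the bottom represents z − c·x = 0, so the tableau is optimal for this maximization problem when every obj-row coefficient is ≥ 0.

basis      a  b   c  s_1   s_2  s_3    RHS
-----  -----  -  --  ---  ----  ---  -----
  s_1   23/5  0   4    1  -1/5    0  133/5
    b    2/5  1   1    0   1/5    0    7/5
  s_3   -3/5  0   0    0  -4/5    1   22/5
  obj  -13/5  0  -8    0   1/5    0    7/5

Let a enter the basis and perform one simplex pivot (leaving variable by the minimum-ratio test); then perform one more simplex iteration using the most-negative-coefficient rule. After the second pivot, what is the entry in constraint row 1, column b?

-4

Ratio test on column a — row 1: (133/5)/(23/5) = 133/23; row 2: (7/5)/(2/5) = 7/2; row 3: entry -3/5 ≤ 0. Minimum is 7/2 at row 2 (b leaves); pivot element 2/5.
Divide row 2 by 2/5; eliminate column a from the other rows.
Second iteration: most negative obj-row entry is -3/2 in column c, so c enters.
Ratio test on column c — row 1: entry -15/2 ≤ 0; row 2: (7/2)/(5/2) = 7/5; row 3: (13/2)/(3/2) = 13/3. Minimum is 7/5 at row 2 (a leaves); pivot element 5/2.
Divide row 2 by 5/2; eliminate column c from the other rows.
After both pivots, the entry at constraint row 1, column b is -4.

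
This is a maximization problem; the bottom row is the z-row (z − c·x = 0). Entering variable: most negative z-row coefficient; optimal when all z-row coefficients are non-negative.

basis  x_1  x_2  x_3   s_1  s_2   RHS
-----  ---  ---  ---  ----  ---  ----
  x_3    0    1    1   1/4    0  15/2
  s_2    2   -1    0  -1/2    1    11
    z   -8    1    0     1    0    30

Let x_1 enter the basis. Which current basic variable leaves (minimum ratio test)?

s_2

Column x_1 entries and ratios — x_3: 0 ≤ 0, skip; s_2: 11/2 = 11/2.
Smallest ratio is 11/2 in the row of s_2, so s_2 leaves.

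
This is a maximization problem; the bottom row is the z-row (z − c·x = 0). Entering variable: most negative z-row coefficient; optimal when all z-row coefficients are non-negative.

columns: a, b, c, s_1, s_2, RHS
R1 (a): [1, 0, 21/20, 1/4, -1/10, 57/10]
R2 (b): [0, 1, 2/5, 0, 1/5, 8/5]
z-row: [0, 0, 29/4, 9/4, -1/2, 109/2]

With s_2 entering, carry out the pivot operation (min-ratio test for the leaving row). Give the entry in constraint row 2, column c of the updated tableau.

Ratio test on column s_2 — row 1: entry -1/10 ≤ 0; row 2: (8/5)/(1/5) = 8. Minimum is 8 at row 2 (b leaves); pivot element 1/5.
Divide row 2 by 1/5; eliminate column s_2 from the other rows.
In the new row 2, the c entry is the old entry divided by the pivot: (2/5)/(1/5) = 2.

2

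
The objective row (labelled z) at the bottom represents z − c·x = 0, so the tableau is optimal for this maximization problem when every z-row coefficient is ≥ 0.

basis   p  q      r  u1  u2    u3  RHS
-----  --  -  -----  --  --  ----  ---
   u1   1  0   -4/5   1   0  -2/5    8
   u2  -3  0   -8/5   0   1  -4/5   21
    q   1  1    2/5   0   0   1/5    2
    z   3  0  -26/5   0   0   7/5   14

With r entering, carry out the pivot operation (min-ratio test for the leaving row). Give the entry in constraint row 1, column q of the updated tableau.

2

Ratio test on column r — row 1: entry -4/5 ≤ 0; row 2: entry -8/5 ≤ 0; row 3: 2/(2/5) = 5. Minimum is 5 at row 3 (q leaves); pivot element 2/5.
Divide row 3 by 2/5; eliminate column r from the other rows.
Row 1 update in column q: 0 − (-4/5)·(5/2) = 2.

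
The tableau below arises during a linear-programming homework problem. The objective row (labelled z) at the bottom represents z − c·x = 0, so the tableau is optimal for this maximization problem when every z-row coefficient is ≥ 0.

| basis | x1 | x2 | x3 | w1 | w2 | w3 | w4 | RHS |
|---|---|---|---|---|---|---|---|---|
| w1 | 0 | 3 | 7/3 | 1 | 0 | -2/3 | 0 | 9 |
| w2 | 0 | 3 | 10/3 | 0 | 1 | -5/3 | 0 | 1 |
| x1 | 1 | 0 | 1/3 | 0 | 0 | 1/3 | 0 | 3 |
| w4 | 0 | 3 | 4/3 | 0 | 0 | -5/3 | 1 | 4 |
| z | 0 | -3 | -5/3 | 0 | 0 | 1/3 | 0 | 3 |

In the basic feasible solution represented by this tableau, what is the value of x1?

x1 is basic (row 3); its value is the RHS of that row, 3.

3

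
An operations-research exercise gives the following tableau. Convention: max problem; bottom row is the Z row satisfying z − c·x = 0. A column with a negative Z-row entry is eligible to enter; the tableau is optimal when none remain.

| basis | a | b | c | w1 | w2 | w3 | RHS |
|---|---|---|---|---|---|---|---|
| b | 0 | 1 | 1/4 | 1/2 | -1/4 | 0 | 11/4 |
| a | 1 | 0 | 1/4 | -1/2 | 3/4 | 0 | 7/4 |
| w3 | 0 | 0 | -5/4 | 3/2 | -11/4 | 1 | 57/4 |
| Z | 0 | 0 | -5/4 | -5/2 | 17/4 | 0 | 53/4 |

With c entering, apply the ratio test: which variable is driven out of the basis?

Column c entries and ratios — b: (11/4)/(1/4) = 11; a: (7/4)/(1/4) = 7; w3: -5/4 ≤ 0, skip.
Smallest ratio is 7 in the row of a, so a leaves.

a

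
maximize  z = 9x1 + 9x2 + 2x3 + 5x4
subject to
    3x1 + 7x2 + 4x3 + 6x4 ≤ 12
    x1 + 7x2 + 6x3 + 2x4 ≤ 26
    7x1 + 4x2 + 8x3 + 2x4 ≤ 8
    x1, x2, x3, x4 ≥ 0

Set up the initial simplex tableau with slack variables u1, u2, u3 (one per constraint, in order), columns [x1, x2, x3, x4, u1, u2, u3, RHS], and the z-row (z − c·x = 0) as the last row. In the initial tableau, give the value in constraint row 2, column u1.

Slack u1 belongs to constraint 1; its column is the unit vector e_1, so the entry in row 2 is 0.

0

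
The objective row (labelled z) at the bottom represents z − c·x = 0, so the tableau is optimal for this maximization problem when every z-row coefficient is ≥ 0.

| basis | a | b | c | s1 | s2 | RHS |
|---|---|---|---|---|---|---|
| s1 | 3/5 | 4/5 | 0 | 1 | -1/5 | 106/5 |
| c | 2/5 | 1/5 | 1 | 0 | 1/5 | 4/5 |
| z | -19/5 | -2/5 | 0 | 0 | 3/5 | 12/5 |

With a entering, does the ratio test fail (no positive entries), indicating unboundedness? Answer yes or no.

Column a has positive entries in row(s) 1, 2, so the ratio test bounds it — not unbounded.

no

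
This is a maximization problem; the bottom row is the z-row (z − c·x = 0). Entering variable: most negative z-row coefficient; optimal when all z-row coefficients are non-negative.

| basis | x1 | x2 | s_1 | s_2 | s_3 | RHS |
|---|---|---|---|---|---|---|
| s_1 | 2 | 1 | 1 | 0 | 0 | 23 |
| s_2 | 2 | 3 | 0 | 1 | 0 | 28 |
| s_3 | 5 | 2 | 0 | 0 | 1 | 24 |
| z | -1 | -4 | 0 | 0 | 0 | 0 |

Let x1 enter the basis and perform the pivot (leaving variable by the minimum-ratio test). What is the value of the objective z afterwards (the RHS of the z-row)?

Ratio test on column x1 — row 1: 23/2 = 23/2; row 2: 28/2 = 14; row 3: 24/5 = 24/5. Minimum is 24/5 at row 3 (s_3 leaves); pivot element 5.
Pivot on row 3; the z-row RHS becomes 0 − (-1)·(24/5) = 24/5.

24/5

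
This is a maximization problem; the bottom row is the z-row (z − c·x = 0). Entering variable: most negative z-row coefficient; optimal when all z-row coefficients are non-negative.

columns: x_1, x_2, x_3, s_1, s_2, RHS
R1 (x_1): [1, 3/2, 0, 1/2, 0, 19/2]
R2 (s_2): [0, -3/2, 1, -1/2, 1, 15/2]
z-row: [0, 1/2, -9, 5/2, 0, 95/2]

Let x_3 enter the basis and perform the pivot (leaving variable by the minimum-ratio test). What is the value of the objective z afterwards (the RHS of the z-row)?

115

Ratio test on column x_3 — row 1: entry 0 ≤ 0; row 2: (15/2)/1 = 15/2. Minimum is 15/2 at row 2 (s_2 leaves); pivot element 1.
Pivot on row 2; the z-row RHS becomes 95/2 − (-9)·(15/2) = 115.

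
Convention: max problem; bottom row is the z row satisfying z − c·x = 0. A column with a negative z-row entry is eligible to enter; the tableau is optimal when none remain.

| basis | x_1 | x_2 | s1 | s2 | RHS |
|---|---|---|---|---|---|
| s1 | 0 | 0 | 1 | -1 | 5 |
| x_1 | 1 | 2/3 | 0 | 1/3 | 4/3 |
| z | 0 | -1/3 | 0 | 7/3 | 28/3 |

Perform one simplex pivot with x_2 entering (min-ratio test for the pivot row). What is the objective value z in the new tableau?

10

Ratio test on column x_2 — row 1: entry 0 ≤ 0; row 2: (4/3)/(2/3) = 2. Minimum is 2 at row 2 (x_1 leaves); pivot element 2/3.
Pivot on row 2; the z-row RHS becomes 28/3 − (-1/3)·2 = 10.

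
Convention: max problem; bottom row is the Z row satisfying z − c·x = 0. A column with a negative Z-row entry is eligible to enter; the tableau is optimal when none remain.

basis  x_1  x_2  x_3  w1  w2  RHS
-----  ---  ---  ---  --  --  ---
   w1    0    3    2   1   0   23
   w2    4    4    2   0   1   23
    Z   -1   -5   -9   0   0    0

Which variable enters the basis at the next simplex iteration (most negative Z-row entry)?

Negative Z-row entries: x_1: -1, x_2: -5, x_3: -9.
The most negative is -9 in column x_3, so x_3 enters.

x_3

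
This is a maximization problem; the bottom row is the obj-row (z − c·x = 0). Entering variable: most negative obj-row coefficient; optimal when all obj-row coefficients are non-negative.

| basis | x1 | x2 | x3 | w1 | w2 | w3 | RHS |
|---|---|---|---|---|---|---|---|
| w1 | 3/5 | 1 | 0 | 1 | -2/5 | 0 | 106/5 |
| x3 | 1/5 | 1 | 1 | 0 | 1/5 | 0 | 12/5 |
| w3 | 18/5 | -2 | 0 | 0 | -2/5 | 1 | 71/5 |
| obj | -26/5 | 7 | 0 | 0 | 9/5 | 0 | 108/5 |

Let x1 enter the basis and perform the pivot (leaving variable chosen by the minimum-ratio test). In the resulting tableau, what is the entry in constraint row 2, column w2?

Ratio test on column x1 — row 1: (106/5)/(3/5) = 106/3; row 2: (12/5)/(1/5) = 12; row 3: (71/5)/(18/5) = 71/18. Minimum is 71/18 at row 3 (w3 leaves); pivot element 18/5.
Divide row 3 by 18/5; eliminate column x1 from the other rows.
Row 2 update in column w2: 1/5 − (1/5)·(-1/9) = 2/9.

2/9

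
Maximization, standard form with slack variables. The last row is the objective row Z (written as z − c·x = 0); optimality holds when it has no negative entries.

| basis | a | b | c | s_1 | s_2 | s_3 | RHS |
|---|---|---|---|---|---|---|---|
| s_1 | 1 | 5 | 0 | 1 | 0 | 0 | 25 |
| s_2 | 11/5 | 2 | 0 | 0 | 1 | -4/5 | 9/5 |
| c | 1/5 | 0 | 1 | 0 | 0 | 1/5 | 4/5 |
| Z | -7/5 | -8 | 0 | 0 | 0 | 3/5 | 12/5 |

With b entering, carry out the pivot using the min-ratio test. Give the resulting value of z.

48/5

Ratio test on column b — row 1: 25/5 = 5; row 2: (9/5)/2 = 9/10; row 3: entry 0 ≤ 0. Minimum is 9/10 at row 2 (s_2 leaves); pivot element 2.
Pivot on row 2; the Z-row RHS becomes 12/5 − (-8)·(9/10) = 48/5.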